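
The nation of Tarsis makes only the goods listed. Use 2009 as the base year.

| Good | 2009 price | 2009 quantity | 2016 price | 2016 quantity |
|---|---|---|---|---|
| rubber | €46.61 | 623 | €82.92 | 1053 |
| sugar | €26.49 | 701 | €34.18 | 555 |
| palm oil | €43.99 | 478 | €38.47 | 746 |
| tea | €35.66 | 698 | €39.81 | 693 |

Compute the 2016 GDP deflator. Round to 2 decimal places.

Nominal GDP 2016 = 82.92·1053 + 34.18·555 + 38.47·746 + 39.81·693 = 162571.61.
Real GDP 2016 (at 2009 prices) = 46.61·1053 + 26.49·555 + 43.99·746 + 35.66·693 = 121311.20.
Deflator = Nominal/Real × 100 = 162571.61/121311.20 × 100 = 134.012.

134.01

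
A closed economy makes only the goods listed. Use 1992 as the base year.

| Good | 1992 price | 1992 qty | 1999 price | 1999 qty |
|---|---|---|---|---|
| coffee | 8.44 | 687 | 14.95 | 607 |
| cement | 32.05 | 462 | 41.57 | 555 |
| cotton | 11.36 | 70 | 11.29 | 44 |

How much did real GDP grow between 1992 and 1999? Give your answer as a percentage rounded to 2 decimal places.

Real GDP 1992 = Nominal GDP 1992 = 8.44·687 + 32.05·462 + 11.36·70 = 21400.58.
Real GDP 1999 (at 1992 prices) = 8.44·607 + 32.05·555 + 11.36·44 = 23410.67.
Real growth = 23410.67/21400.58 − 1 = 0.0939.

9.39%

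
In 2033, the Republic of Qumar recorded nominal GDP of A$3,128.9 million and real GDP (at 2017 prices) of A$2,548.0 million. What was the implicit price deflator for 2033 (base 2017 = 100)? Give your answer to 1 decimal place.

122.8

implicit price deflator = (Nominal / Real) × 100 = 3128.9 / 2548.0 × 100 = 122.80.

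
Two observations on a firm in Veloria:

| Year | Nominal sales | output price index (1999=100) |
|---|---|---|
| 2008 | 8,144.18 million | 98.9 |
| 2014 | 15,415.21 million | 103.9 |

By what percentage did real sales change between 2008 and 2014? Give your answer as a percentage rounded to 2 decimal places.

80.17%

Deflate each year: 2008 → 8144.18/0.989 = 8234.76; 2014 → 15415.21/1.039 = 14836.58.
So real sales changed by 14836.58/8234.76 − 1 = 0.8017, i.e. 80.17%.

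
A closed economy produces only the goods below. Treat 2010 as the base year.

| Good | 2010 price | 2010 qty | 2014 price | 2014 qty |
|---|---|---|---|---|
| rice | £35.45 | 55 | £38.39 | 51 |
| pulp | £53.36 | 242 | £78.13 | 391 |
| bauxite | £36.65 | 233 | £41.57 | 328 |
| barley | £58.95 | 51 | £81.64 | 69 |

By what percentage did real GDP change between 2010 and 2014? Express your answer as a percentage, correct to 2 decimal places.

Real GDP 2010 = Nominal GDP 2010 = 35.45·55 + 53.36·242 + 36.65·233 + 58.95·51 = 26408.77.
Real GDP 2014 (at 2010 prices) = 35.45·51 + 53.36·391 + 36.65·328 + 58.95·69 = 38760.46.
Real growth = 38760.46/26408.77 − 1 = 0.4677.

46.77%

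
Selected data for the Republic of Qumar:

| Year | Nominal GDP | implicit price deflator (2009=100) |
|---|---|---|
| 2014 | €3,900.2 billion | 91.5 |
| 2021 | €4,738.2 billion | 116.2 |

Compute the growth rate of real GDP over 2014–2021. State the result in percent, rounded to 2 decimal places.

-4.34%

Real GDP 2014 = 3900.2 / 0.915 = 4262.51.
Real GDP 2021 = 4738.2 / 1.162 = 4077.62.
Real growth = 4077.62 / 4262.51 − 1 = -0.0434.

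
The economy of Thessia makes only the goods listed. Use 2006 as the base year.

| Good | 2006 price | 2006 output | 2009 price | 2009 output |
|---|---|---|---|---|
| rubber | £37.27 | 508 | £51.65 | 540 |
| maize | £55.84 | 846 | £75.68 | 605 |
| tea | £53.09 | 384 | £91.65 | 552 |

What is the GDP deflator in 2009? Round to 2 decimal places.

Nominal GDP 2009 = 51.65·540 + 75.68·605 + 91.65·552 = 124268.20.
Real GDP 2009 (at 2006 prices) = 37.27·540 + 55.84·605 + 53.09·552 = 83214.68.
Deflator = Nominal/Real × 100 = 124268.20/83214.68 × 100 = 149.334.

149.33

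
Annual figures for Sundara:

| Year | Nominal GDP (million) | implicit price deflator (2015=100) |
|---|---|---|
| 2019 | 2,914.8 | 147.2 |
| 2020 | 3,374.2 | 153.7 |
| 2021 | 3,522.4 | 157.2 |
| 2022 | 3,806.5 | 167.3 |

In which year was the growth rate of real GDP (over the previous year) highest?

2020

2020: real = 3374.2/1.537 = 2195.32; growth vs 2019 (1980.16) = 10.87%.
2021: real = 3522.4/1.572 = 2240.71; growth vs 2020 (2195.32) = 2.07%.
2022: real = 3806.5/1.673 = 2275.25; growth vs 2021 (2240.71) = 1.54%.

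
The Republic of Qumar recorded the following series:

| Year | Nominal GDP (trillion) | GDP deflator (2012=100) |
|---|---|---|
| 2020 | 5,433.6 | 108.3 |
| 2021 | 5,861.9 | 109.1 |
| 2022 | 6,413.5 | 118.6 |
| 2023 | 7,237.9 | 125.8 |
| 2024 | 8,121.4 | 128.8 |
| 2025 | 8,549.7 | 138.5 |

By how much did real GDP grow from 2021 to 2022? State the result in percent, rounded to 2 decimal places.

Real GDP 2021 = 5861.9/1.091 = 5372.96.
Real GDP 2022 = 6413.5/1.186 = 5407.67.
Change = 5407.67/5372.96 − 1 = 0.0065.

0.65%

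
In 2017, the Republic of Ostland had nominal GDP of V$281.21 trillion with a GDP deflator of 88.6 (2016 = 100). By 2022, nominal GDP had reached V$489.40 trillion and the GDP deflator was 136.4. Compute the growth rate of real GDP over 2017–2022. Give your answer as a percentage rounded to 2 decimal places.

Deflate each year: 2017 → 281.21/0.886 = 317.39; 2022 → 489.40/1.364 = 358.80.
So real GDP changed by 358.80/317.39 − 1 = 0.1305, i.e. 13.05%.

13.05%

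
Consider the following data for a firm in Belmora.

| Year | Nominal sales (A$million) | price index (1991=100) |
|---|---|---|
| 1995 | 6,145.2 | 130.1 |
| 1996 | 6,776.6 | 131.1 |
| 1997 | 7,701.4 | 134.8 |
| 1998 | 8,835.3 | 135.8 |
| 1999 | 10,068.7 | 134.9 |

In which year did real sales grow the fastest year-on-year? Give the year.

1996: real = 6776.6/1.311 = 5169.03; growth vs 1995 (4723.44) = 9.43%.
1997: real = 7701.4/1.348 = 5713.20; growth vs 1996 (5169.03) = 10.53%.
1998: real = 8835.3/1.358 = 6506.11; growth vs 1997 (5713.20) = 13.88%.
1999: real = 10068.7/1.349 = 7463.83; growth vs 1998 (6506.11) = 14.72%.

1999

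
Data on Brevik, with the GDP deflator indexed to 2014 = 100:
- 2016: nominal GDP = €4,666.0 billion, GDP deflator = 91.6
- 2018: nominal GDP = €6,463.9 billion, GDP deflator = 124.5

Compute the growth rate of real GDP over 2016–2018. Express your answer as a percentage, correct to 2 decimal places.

Real GDP 2016 = 4666.0 / 0.916 = 5093.89.
Real GDP 2018 = 6463.9 / 1.245 = 5191.89.
Real growth = 5191.89 / 5093.89 − 1 = 0.0192.

1.92%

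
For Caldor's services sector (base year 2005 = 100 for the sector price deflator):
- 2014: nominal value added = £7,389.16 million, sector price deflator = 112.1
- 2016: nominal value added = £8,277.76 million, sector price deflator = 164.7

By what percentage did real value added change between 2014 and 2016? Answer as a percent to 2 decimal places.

Deflate each year: 2014 → 7389.16/1.121 = 6591.58; 2016 → 8277.76/1.647 = 5025.96.
So real value added changed by 5025.96/6591.58 − 1 = -0.2375, i.e. -23.75%.

-23.75%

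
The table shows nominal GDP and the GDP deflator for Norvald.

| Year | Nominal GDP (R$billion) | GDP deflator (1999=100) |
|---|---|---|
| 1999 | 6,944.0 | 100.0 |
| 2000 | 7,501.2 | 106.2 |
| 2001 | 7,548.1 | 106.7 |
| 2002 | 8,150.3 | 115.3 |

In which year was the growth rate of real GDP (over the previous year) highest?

2000

2000: real = 7501.2/1.062 = 7063.28; growth vs 1999 (6944.00) = 1.72%.
2001: real = 7548.1/1.067 = 7074.13; growth vs 2000 (7063.28) = 0.15%.
2002: real = 8150.3/1.153 = 7068.78; growth vs 2001 (7074.13) = -0.08%.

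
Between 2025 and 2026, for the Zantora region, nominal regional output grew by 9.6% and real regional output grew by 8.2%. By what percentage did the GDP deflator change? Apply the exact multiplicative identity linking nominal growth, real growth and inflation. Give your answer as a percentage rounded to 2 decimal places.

1.29%

(1 + g_nom) = (1 + g_real)(1 + π), so π = 1.0960 / 1.0820 − 1 = 0.01294.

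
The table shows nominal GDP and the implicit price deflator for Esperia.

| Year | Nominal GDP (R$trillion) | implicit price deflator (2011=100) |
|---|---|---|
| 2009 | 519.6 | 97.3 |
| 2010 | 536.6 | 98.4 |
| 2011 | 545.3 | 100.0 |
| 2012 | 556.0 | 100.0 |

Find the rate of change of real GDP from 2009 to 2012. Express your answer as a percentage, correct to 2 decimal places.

Real GDP 2009 = 519.6/0.973 = 534.02.
Real GDP 2012 = 556.0/1.000 = 556.00.
Change = 556.00/534.02 − 1 = 0.0412.

4.12%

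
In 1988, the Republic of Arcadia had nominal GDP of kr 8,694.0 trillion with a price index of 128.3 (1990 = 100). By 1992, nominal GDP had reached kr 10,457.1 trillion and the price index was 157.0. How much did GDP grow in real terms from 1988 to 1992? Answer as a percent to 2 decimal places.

-1.71%

Real GDP 1988 = 8694.0 / 1.283 = 6776.31.
Real GDP 1992 = 10457.1 / 1.570 = 6660.57.
Real growth = 6660.57 / 6776.31 − 1 = -0.0171.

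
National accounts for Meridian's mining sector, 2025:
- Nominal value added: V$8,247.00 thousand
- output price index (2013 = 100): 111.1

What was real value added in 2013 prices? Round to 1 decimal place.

Real value added = Nominal / (output price index/100) = 8247.00 / 1.111 = 7423.04.

V$7,423.0 thousand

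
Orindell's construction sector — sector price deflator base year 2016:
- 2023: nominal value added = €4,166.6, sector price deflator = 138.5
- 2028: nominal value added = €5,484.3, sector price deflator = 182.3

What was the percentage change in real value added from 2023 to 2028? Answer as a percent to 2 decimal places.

0.00%

Deflate each year: 2023 → 4166.6/1.385 = 3008.38; 2028 → 5484.3/1.823 = 3008.39.
So real value added changed by 3008.39/3008.38 − 1 = 0.0000, i.e. 0.00%.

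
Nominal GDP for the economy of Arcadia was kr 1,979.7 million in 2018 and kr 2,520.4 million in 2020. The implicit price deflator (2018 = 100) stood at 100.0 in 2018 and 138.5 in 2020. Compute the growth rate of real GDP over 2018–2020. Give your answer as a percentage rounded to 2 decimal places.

-8.08%

Deflate each year: 2018 → 1979.7/1.000 = 1979.70; 2020 → 2520.4/1.385 = 1819.78.
So real GDP changed by 1819.78/1979.70 − 1 = -0.0808, i.e. -8.08%.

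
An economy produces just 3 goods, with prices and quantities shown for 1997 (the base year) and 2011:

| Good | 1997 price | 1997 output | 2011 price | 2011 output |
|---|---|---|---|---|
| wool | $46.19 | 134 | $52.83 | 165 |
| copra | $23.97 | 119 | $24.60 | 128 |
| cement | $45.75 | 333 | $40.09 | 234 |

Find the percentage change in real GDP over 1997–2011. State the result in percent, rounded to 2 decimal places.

Real GDP 1997 = Nominal GDP 1997 = 46.19·134 + 23.97·119 + 45.75·333 = 24276.64.
Real GDP 2011 (at 1997 prices) = 46.19·165 + 23.97·128 + 45.75·234 = 21395.01.
Real growth = 21395.01/24276.64 − 1 = -0.1187.

-11.87%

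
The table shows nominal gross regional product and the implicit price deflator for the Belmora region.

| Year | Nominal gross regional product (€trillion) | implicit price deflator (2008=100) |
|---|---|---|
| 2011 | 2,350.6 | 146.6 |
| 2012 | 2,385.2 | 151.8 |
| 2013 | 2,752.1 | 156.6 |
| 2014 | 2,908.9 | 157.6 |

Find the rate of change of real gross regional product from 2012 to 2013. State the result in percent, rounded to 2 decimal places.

Real gross regional product 2012 = 2385.2/1.518 = 1571.28.
Real gross regional product 2013 = 2752.1/1.566 = 1757.41.
Change = 1757.41/1571.28 − 1 = 0.1185.

11.85%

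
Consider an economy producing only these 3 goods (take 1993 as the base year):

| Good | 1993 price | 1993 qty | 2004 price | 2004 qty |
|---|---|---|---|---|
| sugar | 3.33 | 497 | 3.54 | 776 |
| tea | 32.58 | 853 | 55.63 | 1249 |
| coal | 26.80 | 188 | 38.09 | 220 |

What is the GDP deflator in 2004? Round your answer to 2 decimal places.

Nominal GDP 2004 = 3.54·776 + 55.63·1249 + 38.09·220 = 80608.71.
Real GDP 2004 (at 1993 prices) = 3.33·776 + 32.58·1249 + 26.80·220 = 49172.50.
Deflator = Nominal/Real × 100 = 80608.71/49172.50 × 100 = 163.930.

163.93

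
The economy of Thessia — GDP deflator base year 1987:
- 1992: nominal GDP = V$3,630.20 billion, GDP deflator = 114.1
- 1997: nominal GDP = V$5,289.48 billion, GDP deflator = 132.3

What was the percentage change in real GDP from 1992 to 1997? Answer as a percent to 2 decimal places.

25.66%

Deflate each year: 1992 → 3630.20/1.141 = 3181.60; 1997 → 5289.48/1.323 = 3998.10.
So real GDP changed by 3998.10/3181.60 − 1 = 0.2566, i.e. 25.66%.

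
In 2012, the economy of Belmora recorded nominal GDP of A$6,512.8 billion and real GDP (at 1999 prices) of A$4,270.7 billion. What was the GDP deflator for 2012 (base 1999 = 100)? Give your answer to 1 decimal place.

152.5

GDP deflator = (Nominal / Real) × 100 = 6512.8 / 4270.7 × 100 = 152.50.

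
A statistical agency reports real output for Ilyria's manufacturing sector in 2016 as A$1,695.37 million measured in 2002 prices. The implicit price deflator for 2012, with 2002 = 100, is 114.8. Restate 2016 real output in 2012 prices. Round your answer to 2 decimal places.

Real output in 2012 prices = Real output in 2002 prices × (P_2012/P_2002) = 1695.37 × 1.148 = 1946.28.

A$1,946.28 million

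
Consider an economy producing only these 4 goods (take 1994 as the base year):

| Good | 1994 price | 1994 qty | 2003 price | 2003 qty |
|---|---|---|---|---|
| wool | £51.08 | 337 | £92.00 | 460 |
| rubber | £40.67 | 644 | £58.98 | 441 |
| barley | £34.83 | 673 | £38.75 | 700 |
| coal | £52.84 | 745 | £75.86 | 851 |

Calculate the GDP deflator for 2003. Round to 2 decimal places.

Nominal GDP 2003 = 92.00·460 + 58.98·441 + 38.75·700 + 75.86·851 = 160012.04.
Real GDP 2003 (at 1994 prices) = 51.08·460 + 40.67·441 + 34.83·700 + 52.84·851 = 110780.11.
Deflator = Nominal/Real × 100 = 160012.04/110780.11 × 100 = 144.441.

144.44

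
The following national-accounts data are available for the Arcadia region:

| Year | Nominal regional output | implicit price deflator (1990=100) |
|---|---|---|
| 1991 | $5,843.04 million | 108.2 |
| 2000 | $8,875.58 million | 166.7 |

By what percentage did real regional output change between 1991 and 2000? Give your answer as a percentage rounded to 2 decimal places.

-1.41%

Deflate each year: 1991 → 5843.04/1.082 = 5400.22; 2000 → 8875.58/1.667 = 5324.28.
So real regional output changed by 5324.28/5400.22 − 1 = -0.0141, i.e. -1.41%.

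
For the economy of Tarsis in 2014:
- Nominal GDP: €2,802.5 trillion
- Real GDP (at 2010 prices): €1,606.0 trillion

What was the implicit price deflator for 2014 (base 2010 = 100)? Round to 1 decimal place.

174.5

implicit price deflator = (Nominal / Real) × 100 = 2802.5 / 1606.0 × 100 = 174.50.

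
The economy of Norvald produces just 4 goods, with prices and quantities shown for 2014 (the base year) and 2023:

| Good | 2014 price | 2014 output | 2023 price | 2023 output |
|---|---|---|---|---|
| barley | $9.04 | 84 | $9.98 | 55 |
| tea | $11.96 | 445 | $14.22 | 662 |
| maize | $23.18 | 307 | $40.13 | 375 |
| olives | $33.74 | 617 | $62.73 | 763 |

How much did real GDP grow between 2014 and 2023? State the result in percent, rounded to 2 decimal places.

Real GDP 2014 = Nominal GDP 2014 = 9.04·84 + 11.96·445 + 23.18·307 + 33.74·617 = 34015.40.
Real GDP 2023 (at 2014 prices) = 9.04·55 + 11.96·662 + 23.18·375 + 33.74·763 = 42850.84.
Real growth = 42850.84/34015.40 − 1 = 0.2597.

25.97%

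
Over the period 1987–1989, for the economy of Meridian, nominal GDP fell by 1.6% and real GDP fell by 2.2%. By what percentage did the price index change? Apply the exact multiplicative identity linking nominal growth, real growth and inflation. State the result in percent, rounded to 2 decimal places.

(1 + g_nom) = (1 + g_real)(1 + π), so π = 0.9840 / 0.9780 − 1 = 0.00613.

0.61%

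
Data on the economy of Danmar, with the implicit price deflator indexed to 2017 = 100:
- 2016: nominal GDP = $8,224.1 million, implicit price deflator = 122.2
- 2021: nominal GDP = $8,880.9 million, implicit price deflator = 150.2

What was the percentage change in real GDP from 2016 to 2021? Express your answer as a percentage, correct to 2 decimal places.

-12.14%

Deflate each year: 2016 → 8224.1/1.222 = 6730.03; 2021 → 8880.9/1.502 = 5912.72.
So real GDP changed by 5912.72/6730.03 − 1 = -0.1214, i.e. -12.14%.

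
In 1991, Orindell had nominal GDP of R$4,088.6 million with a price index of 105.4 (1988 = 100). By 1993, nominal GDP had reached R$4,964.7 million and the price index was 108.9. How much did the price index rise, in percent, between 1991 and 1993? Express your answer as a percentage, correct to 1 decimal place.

3.3%

Price-level change = 108.9 / 105.4 − 1 = 0.0332.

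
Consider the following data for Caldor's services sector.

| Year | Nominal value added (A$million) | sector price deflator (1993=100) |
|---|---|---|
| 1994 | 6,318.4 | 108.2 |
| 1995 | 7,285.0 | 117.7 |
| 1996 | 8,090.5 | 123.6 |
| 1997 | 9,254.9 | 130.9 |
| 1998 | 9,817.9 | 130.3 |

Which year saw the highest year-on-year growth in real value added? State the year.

1997

1995: real = 7285.0/1.177 = 6189.46; growth vs 1994 (5839.56) = 5.99%.
1996: real = 8090.5/1.236 = 6545.71; growth vs 1995 (6189.46) = 5.76%.
1997: real = 9254.9/1.309 = 7070.21; growth vs 1996 (6545.71) = 8.01%.
1998: real = 9817.9/1.303 = 7534.84; growth vs 1997 (7070.21) = 6.57%.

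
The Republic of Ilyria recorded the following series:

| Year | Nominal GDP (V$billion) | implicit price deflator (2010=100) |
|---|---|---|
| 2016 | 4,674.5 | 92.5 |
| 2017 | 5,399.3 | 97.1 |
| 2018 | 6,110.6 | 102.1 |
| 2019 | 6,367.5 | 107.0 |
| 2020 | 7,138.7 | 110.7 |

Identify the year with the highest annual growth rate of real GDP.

2017

2017: real = 5399.3/0.971 = 5560.56; growth vs 2016 (5053.51) = 10.03%.
2018: real = 6110.6/1.021 = 5984.92; growth vs 2017 (5560.56) = 7.63%.
2019: real = 6367.5/1.070 = 5950.93; growth vs 2018 (5984.92) = -0.57%.
2020: real = 7138.7/1.107 = 6448.69; growth vs 2019 (5950.93) = 8.36%.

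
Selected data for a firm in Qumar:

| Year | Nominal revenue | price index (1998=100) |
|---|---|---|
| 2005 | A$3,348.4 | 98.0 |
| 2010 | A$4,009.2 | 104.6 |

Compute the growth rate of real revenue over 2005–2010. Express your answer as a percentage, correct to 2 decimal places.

12.18%

Real revenue 2005 = 3348.4 / 0.980 = 3416.73.
Real revenue 2010 = 4009.2 / 1.046 = 3832.89.
Real growth = 3832.89 / 3416.73 − 1 = 0.1218.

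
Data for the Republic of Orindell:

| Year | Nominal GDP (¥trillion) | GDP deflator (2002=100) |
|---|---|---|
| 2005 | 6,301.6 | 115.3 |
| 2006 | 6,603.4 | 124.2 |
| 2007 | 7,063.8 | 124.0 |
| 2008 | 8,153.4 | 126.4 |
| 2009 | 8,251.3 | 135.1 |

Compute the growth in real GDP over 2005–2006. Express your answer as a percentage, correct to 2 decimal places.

-2.72%

Real GDP 2005 = 6301.6/1.153 = 5465.39.
Real GDP 2006 = 6603.4/1.242 = 5316.75.
Change = 5316.75/5465.39 − 1 = -0.0272.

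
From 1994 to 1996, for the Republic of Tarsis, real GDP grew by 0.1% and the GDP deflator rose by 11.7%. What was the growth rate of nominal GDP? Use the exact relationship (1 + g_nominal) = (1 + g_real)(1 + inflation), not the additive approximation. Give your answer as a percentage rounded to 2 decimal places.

11.81%

(1 + g_nom) = (1 + g_real)(1 + π) = 1.0010 × 1.1170 = 1.11812.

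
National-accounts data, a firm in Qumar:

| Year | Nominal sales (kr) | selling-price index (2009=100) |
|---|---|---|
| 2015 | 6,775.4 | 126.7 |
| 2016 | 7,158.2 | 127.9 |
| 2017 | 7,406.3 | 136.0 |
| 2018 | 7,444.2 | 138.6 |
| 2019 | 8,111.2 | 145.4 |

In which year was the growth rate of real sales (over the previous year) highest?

2016

2016: real = 7158.2/1.279 = 5596.72; growth vs 2015 (5347.59) = 4.66%.
2017: real = 7406.3/1.360 = 5445.81; growth vs 2016 (5596.72) = -2.70%.
2018: real = 7444.2/1.386 = 5371.00; growth vs 2017 (5445.81) = -1.37%.
2019: real = 8111.2/1.454 = 5578.54; growth vs 2018 (5371.00) = 3.86%.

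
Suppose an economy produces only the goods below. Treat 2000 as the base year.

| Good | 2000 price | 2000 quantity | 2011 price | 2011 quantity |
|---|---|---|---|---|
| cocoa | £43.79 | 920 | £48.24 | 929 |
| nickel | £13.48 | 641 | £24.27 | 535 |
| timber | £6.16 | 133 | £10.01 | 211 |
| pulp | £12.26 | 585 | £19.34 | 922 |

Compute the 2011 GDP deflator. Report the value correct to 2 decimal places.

Nominal GDP 2011 = 48.24·929 + 24.27·535 + 10.01·211 + 19.34·922 = 77743.00.
Real GDP 2011 (at 2000 prices) = 43.79·929 + 13.48·535 + 6.16·211 + 12.26·922 = 60496.19.
Deflator = Nominal/Real × 100 = 77743.00/60496.19 × 100 = 128.509.

128.51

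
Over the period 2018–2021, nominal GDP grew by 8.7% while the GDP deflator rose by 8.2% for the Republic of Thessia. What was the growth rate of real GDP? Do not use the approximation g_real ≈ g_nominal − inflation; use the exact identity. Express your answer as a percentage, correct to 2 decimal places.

(1 + g_nom) = (1 + g_real)(1 + π), so g_real = 1.0870 / 1.0820 − 1 = 0.00462.

0.46%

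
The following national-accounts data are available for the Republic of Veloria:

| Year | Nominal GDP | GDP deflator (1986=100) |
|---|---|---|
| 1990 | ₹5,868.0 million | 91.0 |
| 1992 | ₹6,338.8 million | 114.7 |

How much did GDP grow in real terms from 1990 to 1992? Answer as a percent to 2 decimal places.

Deflate each year: 1990 → 5868.0/0.910 = 6448.35; 1992 → 6338.8/1.147 = 5526.42.
So real GDP changed by 5526.42/6448.35 − 1 = -0.1430, i.e. -14.30%.

-14.30%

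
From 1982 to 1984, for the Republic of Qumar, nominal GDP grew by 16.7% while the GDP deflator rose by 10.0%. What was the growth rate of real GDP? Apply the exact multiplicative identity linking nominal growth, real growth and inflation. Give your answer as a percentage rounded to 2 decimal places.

6.09%

(1 + g_nom) = (1 + g_real)(1 + π), so g_real = 1.1670 / 1.1000 − 1 = 0.06091.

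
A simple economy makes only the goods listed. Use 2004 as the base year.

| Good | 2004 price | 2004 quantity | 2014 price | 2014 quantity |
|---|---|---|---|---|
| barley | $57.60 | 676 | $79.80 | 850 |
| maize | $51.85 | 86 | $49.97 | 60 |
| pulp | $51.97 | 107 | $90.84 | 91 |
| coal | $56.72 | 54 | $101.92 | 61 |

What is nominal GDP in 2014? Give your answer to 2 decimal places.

$85311.76

Nominal GDP 2014 = Σ (p_2014 × q_2014) = 79.80·850 + 49.97·60 + 90.84·91 + 101.92·61 = 85311.76.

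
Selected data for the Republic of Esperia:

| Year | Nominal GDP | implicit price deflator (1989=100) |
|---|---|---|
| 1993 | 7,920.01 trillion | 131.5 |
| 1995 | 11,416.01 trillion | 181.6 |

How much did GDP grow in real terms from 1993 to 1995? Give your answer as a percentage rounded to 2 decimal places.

4.38%

Real GDP 1993 = 7920.01 / 1.315 = 6022.82.
Real GDP 1995 = 11416.01 / 1.816 = 6286.35.
Real growth = 6286.35 / 6022.82 − 1 = 0.0438.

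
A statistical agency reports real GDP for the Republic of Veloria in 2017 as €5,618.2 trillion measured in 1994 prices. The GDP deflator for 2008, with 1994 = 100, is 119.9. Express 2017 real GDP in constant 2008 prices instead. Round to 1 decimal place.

Real GDP in 2008 prices = Real GDP in 1994 prices × (P_2008/P_1994) = 5618.2 × 1.199 = 6736.22.

€6,736.2 trillion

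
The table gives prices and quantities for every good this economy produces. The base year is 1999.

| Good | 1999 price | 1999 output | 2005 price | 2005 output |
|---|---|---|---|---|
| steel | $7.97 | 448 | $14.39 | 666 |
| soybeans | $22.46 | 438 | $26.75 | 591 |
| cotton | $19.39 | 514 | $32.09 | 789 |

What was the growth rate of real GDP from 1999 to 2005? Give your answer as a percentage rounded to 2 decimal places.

44.95%

Real GDP 1999 = Nominal GDP 1999 = 7.97·448 + 22.46·438 + 19.39·514 = 23374.50.
Real GDP 2005 (at 1999 prices) = 7.97·666 + 22.46·591 + 19.39·789 = 33880.59.
Real growth = 33880.59/23374.50 − 1 = 0.4495.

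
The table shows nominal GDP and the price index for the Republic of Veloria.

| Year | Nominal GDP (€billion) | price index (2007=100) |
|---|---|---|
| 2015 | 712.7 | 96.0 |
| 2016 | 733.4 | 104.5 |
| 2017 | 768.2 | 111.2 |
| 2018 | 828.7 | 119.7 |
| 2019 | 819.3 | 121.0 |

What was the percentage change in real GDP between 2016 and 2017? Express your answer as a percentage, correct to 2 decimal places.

Real GDP 2016 = 733.4/1.045 = 701.82.
Real GDP 2017 = 768.2/1.112 = 690.83.
Change = 690.83/701.82 − 1 = -0.0157.

-1.57%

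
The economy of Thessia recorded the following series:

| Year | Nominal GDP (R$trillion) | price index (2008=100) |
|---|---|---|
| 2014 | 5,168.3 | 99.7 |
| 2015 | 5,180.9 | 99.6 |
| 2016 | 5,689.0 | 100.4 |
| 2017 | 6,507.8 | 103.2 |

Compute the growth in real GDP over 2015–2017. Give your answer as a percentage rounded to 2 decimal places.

Real GDP 2015 = 5180.9/0.996 = 5201.71.
Real GDP 2017 = 6507.8/1.032 = 6306.01.
Change = 6306.01/5201.71 − 1 = 0.2123.

21.23%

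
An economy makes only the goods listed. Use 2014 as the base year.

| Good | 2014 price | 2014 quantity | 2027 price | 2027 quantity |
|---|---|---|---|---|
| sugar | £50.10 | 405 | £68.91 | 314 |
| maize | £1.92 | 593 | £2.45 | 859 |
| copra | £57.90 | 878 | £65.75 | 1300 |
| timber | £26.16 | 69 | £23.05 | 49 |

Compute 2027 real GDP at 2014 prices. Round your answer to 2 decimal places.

Real GDP 2027 = Σ (p_2014 × q_2027) = 50.10·314 + 1.92·859 + 57.90·1300 + 26.16·49 = 93932.52.

£93932.52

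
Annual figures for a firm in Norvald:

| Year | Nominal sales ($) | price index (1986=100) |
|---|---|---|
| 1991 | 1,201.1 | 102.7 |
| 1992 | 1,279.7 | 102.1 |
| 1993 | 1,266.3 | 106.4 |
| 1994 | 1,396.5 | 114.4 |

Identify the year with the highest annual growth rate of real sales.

1992: real = 1279.7/1.021 = 1253.38; growth vs 1991 (1169.52) = 7.17%.
1993: real = 1266.3/1.064 = 1190.13; growth vs 1992 (1253.38) = -5.05%.
1994: real = 1396.5/1.144 = 1220.72; growth vs 1993 (1190.13) = 2.57%.

1992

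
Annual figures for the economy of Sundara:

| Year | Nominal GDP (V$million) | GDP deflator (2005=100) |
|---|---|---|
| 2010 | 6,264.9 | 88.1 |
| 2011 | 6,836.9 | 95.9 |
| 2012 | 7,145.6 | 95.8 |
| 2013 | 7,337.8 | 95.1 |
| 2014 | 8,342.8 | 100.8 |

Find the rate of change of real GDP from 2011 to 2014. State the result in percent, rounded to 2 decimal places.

Real GDP 2011 = 6836.9/0.959 = 7129.20.
Real GDP 2014 = 8342.8/1.008 = 8276.59.
Change = 8276.59/7129.20 − 1 = 0.1609.

16.09%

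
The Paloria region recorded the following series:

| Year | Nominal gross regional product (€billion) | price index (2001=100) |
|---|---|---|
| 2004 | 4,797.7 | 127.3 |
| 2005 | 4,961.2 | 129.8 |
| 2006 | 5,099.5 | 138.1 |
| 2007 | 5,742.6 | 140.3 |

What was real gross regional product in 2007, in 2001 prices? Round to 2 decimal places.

Real gross regional product 2007 = 5742.6 / 1.403 = 4093.09.

€4,093.09 billion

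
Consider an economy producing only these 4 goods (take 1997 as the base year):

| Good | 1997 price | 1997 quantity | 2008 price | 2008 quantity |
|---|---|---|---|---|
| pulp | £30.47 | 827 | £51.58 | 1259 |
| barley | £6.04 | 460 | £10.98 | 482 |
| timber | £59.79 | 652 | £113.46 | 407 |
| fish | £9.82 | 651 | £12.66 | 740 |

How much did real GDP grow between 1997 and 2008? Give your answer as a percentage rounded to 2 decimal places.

-0.65%

Real GDP 1997 = Nominal GDP 1997 = 30.47·827 + 6.04·460 + 59.79·652 + 9.82·651 = 73352.99.
Real GDP 2008 (at 1997 prices) = 30.47·1259 + 6.04·482 + 59.79·407 + 9.82·740 = 72874.34.
Real growth = 72874.34/73352.99 − 1 = -0.0065.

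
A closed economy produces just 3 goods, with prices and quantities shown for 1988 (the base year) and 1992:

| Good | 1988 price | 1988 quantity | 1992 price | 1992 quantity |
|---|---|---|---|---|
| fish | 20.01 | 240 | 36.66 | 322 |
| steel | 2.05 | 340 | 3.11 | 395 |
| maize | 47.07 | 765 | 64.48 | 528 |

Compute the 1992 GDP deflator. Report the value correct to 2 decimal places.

146.63

Nominal GDP 1992 = 36.66·322 + 3.11·395 + 64.48·528 = 47078.41.
Real GDP 1992 (at 1988 prices) = 20.01·322 + 2.05·395 + 47.07·528 = 32105.93.
Deflator = Nominal/Real × 100 = 47078.41/32105.93 × 100 = 146.635.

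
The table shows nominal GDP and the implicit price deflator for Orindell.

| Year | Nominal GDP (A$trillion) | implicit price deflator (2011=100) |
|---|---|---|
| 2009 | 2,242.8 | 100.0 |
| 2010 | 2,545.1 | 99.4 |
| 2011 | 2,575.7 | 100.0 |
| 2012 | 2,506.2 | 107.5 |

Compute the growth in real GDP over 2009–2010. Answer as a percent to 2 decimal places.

14.16%

Real GDP 2009 = 2242.8/1.000 = 2242.80.
Real GDP 2010 = 2545.1/0.994 = 2560.46.
Change = 2560.46/2242.80 − 1 = 0.1416.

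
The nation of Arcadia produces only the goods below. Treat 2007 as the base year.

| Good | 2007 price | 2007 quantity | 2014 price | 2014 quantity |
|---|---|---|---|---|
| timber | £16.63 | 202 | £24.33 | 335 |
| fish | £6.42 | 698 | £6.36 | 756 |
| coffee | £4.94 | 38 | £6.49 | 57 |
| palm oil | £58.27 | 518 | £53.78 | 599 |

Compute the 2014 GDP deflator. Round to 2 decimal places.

Nominal GDP 2014 = 24.33·335 + 6.36·756 + 6.49·57 + 53.78·599 = 45542.86.
Real GDP 2014 (at 2007 prices) = 16.63·335 + 6.42·756 + 4.94·57 + 58.27·599 = 45609.88.
Deflator = Nominal/Real × 100 = 45542.86/45609.88 × 100 = 99.853.

99.85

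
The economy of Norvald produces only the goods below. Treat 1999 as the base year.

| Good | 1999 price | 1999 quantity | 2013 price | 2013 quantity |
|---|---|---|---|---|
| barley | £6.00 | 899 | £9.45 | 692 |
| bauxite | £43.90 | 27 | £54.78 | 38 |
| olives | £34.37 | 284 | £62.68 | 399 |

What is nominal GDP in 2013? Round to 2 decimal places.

£33630.36

Nominal GDP 2013 = Σ (p_2013 × q_2013) = 9.45·692 + 54.78·38 + 62.68·399 = 33630.36.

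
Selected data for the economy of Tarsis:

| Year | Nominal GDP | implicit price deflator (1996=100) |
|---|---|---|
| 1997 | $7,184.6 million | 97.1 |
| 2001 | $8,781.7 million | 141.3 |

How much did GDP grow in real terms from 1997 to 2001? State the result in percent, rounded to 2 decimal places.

-16.01%

Real GDP 1997 = 7184.6 / 0.971 = 7399.18.
Real GDP 2001 = 8781.7 / 1.413 = 6214.93.
Real growth = 6214.93 / 7399.18 − 1 = -0.1601.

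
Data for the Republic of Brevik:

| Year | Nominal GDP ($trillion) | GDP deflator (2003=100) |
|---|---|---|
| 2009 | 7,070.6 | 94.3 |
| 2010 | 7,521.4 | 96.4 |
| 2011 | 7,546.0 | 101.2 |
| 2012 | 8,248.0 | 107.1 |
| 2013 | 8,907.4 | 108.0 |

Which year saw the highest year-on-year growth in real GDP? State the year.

2013

2010: real = 7521.4/0.964 = 7802.28; growth vs 2009 (7497.99) = 4.06%.
2011: real = 7546.0/1.012 = 7456.52; growth vs 2010 (7802.28) = -4.43%.
2012: real = 8248.0/1.071 = 7701.21; growth vs 2011 (7456.52) = 3.28%.
2013: real = 8907.4/1.080 = 8247.59; growth vs 2012 (7701.21) = 7.09%.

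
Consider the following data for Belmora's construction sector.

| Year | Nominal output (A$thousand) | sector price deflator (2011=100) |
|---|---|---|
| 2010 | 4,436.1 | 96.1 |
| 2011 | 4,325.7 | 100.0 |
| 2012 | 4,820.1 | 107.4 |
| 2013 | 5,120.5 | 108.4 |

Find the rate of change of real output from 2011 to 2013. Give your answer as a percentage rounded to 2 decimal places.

Real output 2011 = 4325.7/1.000 = 4325.70.
Real output 2013 = 5120.5/1.084 = 4723.71.
Change = 4723.71/4325.70 − 1 = 0.0920.

9.20%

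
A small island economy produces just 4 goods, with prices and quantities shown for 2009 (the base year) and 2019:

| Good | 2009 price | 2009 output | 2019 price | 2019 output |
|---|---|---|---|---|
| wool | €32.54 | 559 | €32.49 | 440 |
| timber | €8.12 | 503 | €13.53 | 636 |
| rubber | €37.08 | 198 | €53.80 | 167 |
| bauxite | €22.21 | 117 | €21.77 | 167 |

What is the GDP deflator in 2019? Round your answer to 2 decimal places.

Nominal GDP 2019 = 32.49·440 + 13.53·636 + 53.80·167 + 21.77·167 = 35520.87.
Real GDP 2019 (at 2009 prices) = 32.54·440 + 8.12·636 + 37.08·167 + 22.21·167 = 29383.35.
Deflator = Nominal/Real × 100 = 35520.87/29383.35 × 100 = 120.888.

120.89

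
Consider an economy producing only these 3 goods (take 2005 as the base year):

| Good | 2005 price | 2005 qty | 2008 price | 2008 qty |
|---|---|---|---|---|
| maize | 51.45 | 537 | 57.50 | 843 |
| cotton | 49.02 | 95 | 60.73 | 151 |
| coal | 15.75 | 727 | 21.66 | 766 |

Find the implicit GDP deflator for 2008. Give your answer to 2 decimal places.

Nominal GDP 2008 = 57.50·843 + 60.73·151 + 21.66·766 = 74234.29.
Real GDP 2008 (at 2005 prices) = 51.45·843 + 49.02·151 + 15.75·766 = 62838.87.
Deflator = Nominal/Real × 100 = 74234.29/62838.87 × 100 = 118.134.

118.13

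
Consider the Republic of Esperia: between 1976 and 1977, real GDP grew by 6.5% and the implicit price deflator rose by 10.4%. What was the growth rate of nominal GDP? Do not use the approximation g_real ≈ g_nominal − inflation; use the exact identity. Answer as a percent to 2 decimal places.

(1 + g_nom) = (1 + g_real)(1 + π) = 1.0650 × 1.1040 = 1.17576.

17.58%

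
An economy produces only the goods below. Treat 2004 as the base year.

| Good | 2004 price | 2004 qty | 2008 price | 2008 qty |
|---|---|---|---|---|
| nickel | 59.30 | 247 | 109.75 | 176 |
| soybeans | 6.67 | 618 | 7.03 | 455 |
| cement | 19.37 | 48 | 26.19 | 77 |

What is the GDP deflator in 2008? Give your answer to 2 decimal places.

163.94

Nominal GDP 2008 = 109.75·176 + 7.03·455 + 26.19·77 = 24531.28.
Real GDP 2008 (at 2004 prices) = 59.30·176 + 6.67·455 + 19.37·77 = 14963.14.
Deflator = Nominal/Real × 100 = 24531.28/14963.14 × 100 = 163.945.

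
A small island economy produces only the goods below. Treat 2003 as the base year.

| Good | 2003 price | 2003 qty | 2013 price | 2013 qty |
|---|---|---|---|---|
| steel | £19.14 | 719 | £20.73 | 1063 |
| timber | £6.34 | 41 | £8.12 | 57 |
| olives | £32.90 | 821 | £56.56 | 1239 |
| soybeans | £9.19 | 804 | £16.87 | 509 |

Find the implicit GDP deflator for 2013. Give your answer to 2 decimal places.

Nominal GDP 2013 = 20.73·1063 + 8.12·57 + 56.56·1239 + 16.87·509 = 101163.50.
Real GDP 2013 (at 2003 prices) = 19.14·1063 + 6.34·57 + 32.90·1239 + 9.19·509 = 66148.01.
Deflator = Nominal/Real × 100 = 101163.50/66148.01 × 100 = 152.935.

152.94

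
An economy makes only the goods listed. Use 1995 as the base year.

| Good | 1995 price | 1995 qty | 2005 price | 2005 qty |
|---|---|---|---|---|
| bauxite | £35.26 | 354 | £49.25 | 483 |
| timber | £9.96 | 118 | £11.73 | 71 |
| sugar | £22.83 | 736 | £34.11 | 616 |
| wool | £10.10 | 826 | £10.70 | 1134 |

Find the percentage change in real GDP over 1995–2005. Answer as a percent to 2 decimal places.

11.47%

Real GDP 1995 = Nominal GDP 1995 = 35.26·354 + 9.96·118 + 22.83·736 + 10.10·826 = 38802.80.
Real GDP 2005 (at 1995 prices) = 35.26·483 + 9.96·71 + 22.83·616 + 10.10·1134 = 43254.42.
Real growth = 43254.42/38802.80 − 1 = 0.1147.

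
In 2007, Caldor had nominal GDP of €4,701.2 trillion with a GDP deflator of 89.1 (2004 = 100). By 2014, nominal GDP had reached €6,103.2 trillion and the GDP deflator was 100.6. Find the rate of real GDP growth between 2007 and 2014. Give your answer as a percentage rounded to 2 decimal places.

Real GDP 2007 = 4701.2 / 0.891 = 5276.32.
Real GDP 2014 = 6103.2 / 1.006 = 6066.80.
Real growth = 6066.80 / 5276.32 − 1 = 0.1498.

14.98%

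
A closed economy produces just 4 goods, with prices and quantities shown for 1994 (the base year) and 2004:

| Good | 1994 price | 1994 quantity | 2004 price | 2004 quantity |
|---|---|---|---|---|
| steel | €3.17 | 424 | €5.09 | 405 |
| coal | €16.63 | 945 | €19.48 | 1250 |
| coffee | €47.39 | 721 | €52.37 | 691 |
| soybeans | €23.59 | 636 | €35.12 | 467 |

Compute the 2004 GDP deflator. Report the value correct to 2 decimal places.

120.00

Nominal GDP 2004 = 5.09·405 + 19.48·1250 + 52.37·691 + 35.12·467 = 79000.16.
Real GDP 2004 (at 1994 prices) = 3.17·405 + 16.63·1250 + 47.39·691 + 23.59·467 = 65834.37.
Deflator = Nominal/Real × 100 = 79000.16/65834.37 × 100 = 119.998.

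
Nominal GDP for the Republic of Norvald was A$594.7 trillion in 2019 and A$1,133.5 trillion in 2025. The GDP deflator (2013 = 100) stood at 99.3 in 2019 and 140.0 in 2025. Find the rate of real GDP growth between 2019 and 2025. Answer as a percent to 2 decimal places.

35.19%

Deflate each year: 2019 → 594.7/0.993 = 598.89; 2025 → 1133.5/1.400 = 809.64.
So real GDP changed by 809.64/598.89 − 1 = 0.3519, i.e. 35.19%.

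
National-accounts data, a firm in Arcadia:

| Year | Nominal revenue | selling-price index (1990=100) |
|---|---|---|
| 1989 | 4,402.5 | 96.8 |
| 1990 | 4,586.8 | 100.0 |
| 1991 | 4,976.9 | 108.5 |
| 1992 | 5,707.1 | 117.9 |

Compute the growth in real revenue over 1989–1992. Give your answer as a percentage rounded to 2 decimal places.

6.43%

Real revenue 1989 = 4402.5/0.968 = 4548.04.
Real revenue 1992 = 5707.1/1.179 = 4840.63.
Change = 4840.63/4548.04 − 1 = 0.0643.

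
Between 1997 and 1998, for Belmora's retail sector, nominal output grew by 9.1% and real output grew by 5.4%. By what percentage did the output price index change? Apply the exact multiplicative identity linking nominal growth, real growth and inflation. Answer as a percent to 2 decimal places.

3.51%

(1 + g_nom) = (1 + g_real)(1 + π), so π = 1.0910 / 1.0540 − 1 = 0.03510.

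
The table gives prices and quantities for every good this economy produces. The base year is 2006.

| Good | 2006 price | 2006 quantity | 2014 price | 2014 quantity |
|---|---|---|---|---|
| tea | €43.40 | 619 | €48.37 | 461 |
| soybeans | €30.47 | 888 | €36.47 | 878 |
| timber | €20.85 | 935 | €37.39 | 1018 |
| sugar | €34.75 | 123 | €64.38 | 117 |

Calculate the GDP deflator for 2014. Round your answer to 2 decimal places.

Nominal GDP 2014 = 48.37·461 + 36.47·878 + 37.39·1018 + 64.38·117 = 99914.71.
Real GDP 2014 (at 2006 prices) = 43.40·461 + 30.47·878 + 20.85·1018 + 34.75·117 = 72051.11.
Deflator = Nominal/Real × 100 = 99914.71/72051.11 × 100 = 138.672.

138.67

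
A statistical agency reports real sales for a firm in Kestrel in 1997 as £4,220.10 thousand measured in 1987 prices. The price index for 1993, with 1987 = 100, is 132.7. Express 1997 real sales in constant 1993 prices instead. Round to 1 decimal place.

Real sales in 1993 prices = Real sales in 1987 prices × (P_1993/P_1987) = 4220.10 × 1.327 = 5600.07.

£5,600.1 thousand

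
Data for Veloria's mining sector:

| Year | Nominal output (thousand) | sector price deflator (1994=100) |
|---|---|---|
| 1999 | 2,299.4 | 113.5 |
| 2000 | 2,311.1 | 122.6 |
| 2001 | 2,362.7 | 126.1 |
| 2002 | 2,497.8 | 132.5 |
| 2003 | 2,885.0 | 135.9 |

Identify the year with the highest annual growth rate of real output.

2000: real = 2311.1/1.226 = 1885.07; growth vs 1999 (2025.90) = -6.95%.
2001: real = 2362.7/1.261 = 1873.67; growth vs 2000 (1885.07) = -0.60%.
2002: real = 2497.8/1.325 = 1885.13; growth vs 2001 (1873.67) = 0.61%.
2003: real = 2885.0/1.359 = 2122.88; growth vs 2002 (1885.13) = 12.61%.

2003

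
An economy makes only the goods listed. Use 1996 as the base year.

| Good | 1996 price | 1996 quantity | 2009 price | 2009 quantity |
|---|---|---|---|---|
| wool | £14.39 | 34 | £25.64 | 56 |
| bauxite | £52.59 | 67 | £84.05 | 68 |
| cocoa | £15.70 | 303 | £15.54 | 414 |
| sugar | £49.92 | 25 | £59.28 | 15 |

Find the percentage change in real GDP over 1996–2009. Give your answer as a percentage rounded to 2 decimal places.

16.10%

Real GDP 1996 = Nominal GDP 1996 = 14.39·34 + 52.59·67 + 15.70·303 + 49.92·25 = 10017.89.
Real GDP 2009 (at 1996 prices) = 14.39·56 + 52.59·68 + 15.70·414 + 49.92·15 = 11630.56.
Real growth = 11630.56/10017.89 − 1 = 0.1610.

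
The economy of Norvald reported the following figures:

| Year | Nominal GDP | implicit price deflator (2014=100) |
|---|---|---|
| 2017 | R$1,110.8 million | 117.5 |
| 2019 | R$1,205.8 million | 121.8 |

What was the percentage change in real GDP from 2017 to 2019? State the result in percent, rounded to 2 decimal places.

Real GDP 2017 = 1110.8 / 1.175 = 945.36.
Real GDP 2019 = 1205.8 / 1.218 = 989.98.
Real growth = 989.98 / 945.36 − 1 = 0.0472.

4.72%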